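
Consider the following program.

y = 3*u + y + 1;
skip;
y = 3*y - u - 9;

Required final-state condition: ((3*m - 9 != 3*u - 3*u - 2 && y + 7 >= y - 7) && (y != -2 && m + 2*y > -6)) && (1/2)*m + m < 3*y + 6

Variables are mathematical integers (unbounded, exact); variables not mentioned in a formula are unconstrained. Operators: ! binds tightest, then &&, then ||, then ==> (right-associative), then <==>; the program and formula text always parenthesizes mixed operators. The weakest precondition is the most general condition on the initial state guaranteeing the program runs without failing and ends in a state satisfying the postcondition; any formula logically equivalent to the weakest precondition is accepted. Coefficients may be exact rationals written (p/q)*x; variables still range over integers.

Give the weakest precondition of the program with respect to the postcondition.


Working backward. After the program, the postcondition ((3*m - 9 != 3*u - 3*u - 2 && y + 7 >= y - 7) && (y != -2 && m + 2*y > -6)) && (1/2)*m + m < 3*y + 6 must hold; in canonical form it is 3*m != 7 && y != -2 && m + 2*y > -6 && (3/2)*m < 3*y + 6.
Before y := 3*y - u - 9: 3*m != 7 && 3*y != u + 7 && m + 6*y > 2*u + 12 && (3/2)*m + 3*u < 9*y - 21
Before skip: 3*m != 7 && 3*y != u + 7 && m + 6*y > 2*u + 12 && (3/2)*m + 3*u < 9*y - 21
Before y := 3*u + y + 1: 3*m != 7 && 8*u + 3*y != 4 && m + 16*u + 6*y > 6 && (3/2)*m < 24*u + 9*y - 12
Answer: WP = 3*m != 7 && 8*u + 3*y != 4 && m + 16*u + 6*y > 6 && (3/2)*m < 24*u + 9*y - 12


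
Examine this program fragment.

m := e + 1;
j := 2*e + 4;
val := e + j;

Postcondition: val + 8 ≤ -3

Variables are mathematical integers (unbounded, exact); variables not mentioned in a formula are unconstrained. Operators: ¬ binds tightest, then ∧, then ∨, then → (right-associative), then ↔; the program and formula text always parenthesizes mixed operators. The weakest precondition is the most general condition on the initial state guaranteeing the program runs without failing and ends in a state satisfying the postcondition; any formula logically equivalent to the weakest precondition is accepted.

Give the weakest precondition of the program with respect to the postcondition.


Working backward. After the program, the postcondition val + 8 ≤ -3 must hold; in canonical form it is val ≤ -11.
Before val := e + j: e + j ≤ -11
Before j := 2*e + 4: 3*e ≤ -15
Before m := e + 1: 3*e ≤ -15
Answer: WP = 3*e ≤ -15


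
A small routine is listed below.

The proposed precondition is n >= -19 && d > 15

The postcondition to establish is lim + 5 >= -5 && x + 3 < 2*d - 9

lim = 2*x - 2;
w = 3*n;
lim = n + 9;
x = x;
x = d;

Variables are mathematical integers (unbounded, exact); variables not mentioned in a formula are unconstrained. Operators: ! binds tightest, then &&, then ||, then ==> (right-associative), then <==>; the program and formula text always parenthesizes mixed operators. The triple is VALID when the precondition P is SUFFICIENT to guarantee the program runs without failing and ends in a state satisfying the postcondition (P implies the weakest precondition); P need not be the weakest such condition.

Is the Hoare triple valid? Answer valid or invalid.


Working backward. After the program, the postcondition lim + 5 >= -5 && x + 3 < 2*d - 9 must hold; in canonical form it is lim >= -10 && x < 2*d - 12.
Before x := d: lim >= -10 && d > 12
Before x := x: lim >= -10 && d > 12
Before lim := n + 9: n >= -19 && d > 12
Before w := 3*n: n >= -19 && d > 12
Before lim := 2*x - 2: n >= -19 && d > 12
The weakest precondition is n >= -19 && d > 12.
Check whether n >= -19 && d > 15 implies it.
Every state satisfying the precondition satisfies the weakest precondition: the implication holds.
Answer: valid


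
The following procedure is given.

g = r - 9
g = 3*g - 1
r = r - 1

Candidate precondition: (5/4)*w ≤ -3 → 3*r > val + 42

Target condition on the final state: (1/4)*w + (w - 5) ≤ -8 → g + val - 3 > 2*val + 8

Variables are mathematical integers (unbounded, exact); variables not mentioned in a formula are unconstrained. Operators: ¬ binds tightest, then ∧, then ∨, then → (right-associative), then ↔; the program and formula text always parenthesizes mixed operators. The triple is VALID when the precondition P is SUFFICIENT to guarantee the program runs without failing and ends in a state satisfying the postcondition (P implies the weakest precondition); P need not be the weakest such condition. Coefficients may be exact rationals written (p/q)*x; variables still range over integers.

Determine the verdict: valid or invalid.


Working backward. After the program, the postcondition (1/4)*w + (w - 5) ≤ -8 → g + val - 3 > 2*val + 8 must hold; in canonical form it is (5/4)*w ≤ -3 → g > val + 11.
Before r := r - 1: (5/4)*w ≤ -3 → g > val + 11
Before g := 3*g - 1: (5/4)*w ≤ -3 → 3*g > val + 12
Before g := r - 9: (5/4)*w ≤ -3 → 3*r > val + 39
The weakest precondition is (5/4)*w ≤ -3 → 3*r > val + 39.
Check whether (5/4)*w ≤ -3 → 3*r > val + 42 implies it.
Every state satisfying the precondition satisfies the weakest precondition: the implication holds.
Answer: valid


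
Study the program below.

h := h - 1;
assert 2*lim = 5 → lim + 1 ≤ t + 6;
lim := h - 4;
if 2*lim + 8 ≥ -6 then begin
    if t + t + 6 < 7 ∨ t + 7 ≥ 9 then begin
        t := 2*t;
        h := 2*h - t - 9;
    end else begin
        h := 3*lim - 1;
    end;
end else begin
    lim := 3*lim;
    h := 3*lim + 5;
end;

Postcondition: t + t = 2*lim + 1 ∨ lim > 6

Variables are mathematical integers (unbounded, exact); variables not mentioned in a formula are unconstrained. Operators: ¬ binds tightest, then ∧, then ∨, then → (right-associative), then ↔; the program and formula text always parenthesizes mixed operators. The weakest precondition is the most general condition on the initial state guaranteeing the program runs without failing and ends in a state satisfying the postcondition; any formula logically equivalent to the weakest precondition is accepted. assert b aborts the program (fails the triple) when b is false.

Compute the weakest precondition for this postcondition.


Working backward. After the program, the postcondition t + t = 2*lim + 1 ∨ lim > 6 must hold; in canonical form it is 2*t = 2*lim + 1 ∨ lim > 6.
Then branch requires ((2*t < 1 ∨ t ≥ 2) → (4*t = 2*lim + 1 ∨ lim > 6)) ∧ ((¬(2*t < 1 ∨ t ≥ 2)) → (2*t = 2*lim + 1 ∨ lim > 6)); else branch requires 2*t = 6*lim + 1 ∨ 3*lim > 6.
Before the if: (2*lim ≥ -14 → (((2*t < 1 ∨ t ≥ 2) → (4*t = 2*lim + 1 ∨ lim > 6)) ∧ ((¬(2*t < 1 ∨ t ≥ 2)) → (2*t = 2*lim + 1 ∨ lim > 6)))) ∧ ((¬(2*lim ≥ -14)) → (2*t = 6*lim + 1 ∨ 3*lim > 6))
Before lim := h - 4: (2*h ≥ -6 → (((2*t < 1 ∨ t ≥ 2) → (4*t = 2*h - 7 ∨ h > 10)) ∧ ((¬(2*t < 1 ∨ t ≥ 2)) → (2*t = 2*h - 7 ∨ h > 10)))) ∧ ((¬(2*h ≥ -6)) → (2*t = 6*h - 23 ∨ 3*h > 18))
Before assert 2*lim = 5 → lim + 1 ≤ t + 6: (2*lim = 5 → lim ≤ t + 5) ∧ (2*h ≥ -6 → (((2*t < 1 ∨ t ≥ 2) → (4*t = 2*h - 7 ∨ h > 10)) ∧ ((¬(2*t < 1 ∨ t ≥ 2)) → (2*t = 2*h - 7 ∨ h > 10)))) ∧ ((¬(2*h ≥ -6)) → (2*t = 6*h - 23 ∨ 3*h > 18))
Before h := h - 1: (2*lim = 5 → lim ≤ t + 5) ∧ (2*h ≥ -4 → (((2*t < 1 ∨ t ≥ 2) → (4*t = 2*h - 9 ∨ h > 11)) ∧ ((¬(2*t < 1 ∨ t ≥ 2)) → (2*t = 2*h - 9 ∨ h > 11)))) ∧ ((¬(2*h ≥ -4)) → (2*t = 6*h - 29 ∨ 3*h > 21))
Answer: WP = (2*lim = 5 → lim ≤ t + 5) ∧ (2*h ≥ -4 → (((2*t < 1 ∨ t ≥ 2) → (4*t = 2*h - 9 ∨ h > 11)) ∧ ((¬(2*t < 1 ∨ t ≥ 2)) → (2*t = 2*h - 9 ∨ h > 11)))) ∧ ((¬(2*h ≥ -4)) → (2*t = 6*h - 29 ∨ 3*h > 21))


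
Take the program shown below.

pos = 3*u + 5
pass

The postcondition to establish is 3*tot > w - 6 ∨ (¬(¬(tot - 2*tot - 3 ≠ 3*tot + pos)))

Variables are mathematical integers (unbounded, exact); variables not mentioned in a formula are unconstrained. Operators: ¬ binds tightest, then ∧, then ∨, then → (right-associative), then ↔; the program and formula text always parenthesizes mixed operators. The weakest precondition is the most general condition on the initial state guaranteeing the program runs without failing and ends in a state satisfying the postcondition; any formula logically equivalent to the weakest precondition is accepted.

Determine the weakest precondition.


Working backward. After the program, the postcondition 3*tot > w - 6 ∨ (¬(¬(tot - 2*tot - 3 ≠ 3*tot + pos))) must hold; in canonical form it is 3*tot > w - 6 ∨ pos + 4*tot ≠ -3.
Before skip: 3*tot > w - 6 ∨ pos + 4*tot ≠ -3
Before pos := 3*u + 5: 3*tot > w - 6 ∨ 4*tot + 3*u ≠ -8
Answer: WP = 3*tot > w - 6 ∨ 4*tot + 3*u ≠ -8


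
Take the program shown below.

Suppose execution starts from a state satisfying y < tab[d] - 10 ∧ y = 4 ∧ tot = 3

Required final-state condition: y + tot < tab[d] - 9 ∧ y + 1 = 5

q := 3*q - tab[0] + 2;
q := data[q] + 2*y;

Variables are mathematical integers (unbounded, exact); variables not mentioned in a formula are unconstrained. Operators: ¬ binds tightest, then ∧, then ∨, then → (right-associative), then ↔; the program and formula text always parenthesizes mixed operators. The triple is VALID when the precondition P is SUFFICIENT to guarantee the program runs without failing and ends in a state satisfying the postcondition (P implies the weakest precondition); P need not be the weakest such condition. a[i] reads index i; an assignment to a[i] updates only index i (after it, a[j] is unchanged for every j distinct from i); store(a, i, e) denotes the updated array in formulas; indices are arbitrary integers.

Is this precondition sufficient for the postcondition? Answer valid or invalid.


Working backward. After the program, the postcondition y + tot < tab[d] - 9 ∧ y + 1 = 5 must hold; in canonical form it is tot + y < tab[d] - 9 ∧ y = 4.
Before q := data[q] + 2*y: tot + y < tab[d] - 9 ∧ y = 4
Before q := 3*q - tab[0] + 2: tot + y < tab[d] - 9 ∧ y = 4
The weakest precondition is tot + y < tab[d] - 9 ∧ y = 4.
Check whether y < tab[d] - 10 ∧ y = 4 ∧ tot = 3 implies it.
Countermodel: at the initial state d = 0, tab = {[0] = 15, elsewhere 15}, tot = 3, y = 4, the precondition holds but the weakest precondition fails.
Answer: invalid


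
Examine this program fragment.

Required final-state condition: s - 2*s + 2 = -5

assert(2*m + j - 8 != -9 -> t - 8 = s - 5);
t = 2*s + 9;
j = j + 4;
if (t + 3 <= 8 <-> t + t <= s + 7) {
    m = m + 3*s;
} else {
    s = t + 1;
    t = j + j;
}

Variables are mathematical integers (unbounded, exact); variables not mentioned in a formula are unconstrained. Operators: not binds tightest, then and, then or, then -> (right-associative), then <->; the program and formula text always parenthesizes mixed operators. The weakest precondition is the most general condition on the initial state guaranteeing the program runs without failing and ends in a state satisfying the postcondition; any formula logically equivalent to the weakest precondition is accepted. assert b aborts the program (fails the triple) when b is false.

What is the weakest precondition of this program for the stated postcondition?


Working backward. After the program, the postcondition s - 2*s + 2 = -5 must hold; in canonical form it is s = 7.
Then branch requires s = 7; else branch requires t = 6.
Before the if: ((t <= 5 <-> 2*t <= s + 7) -> s = 7) and ((not (t <= 5 <-> 2*t <= s + 7)) -> t = 6)
Before j := j + 4: ((t <= 5 <-> 2*t <= s + 7) -> s = 7) and ((not (t <= 5 <-> 2*t <= s + 7)) -> t = 6)
Before t := 2*s + 9: ((2*s <= -4 <-> 3*s <= -11) -> s = 7) and ((not (2*s <= -4 <-> 3*s <= -11)) -> 2*s = -3)
Before assert 2*m + j - 8 != -9 -> t - 8 = s - 5: (j + 2*m != -1 -> t = s + 3) and ((2*s <= -4 <-> 3*s <= -11) -> s = 7) and ((not (2*s <= -4 <-> 3*s <= -11)) -> 2*s = -3)
Answer: WP = (j + 2*m != -1 -> t = s + 3) and ((2*s <= -4 <-> 3*s <= -11) -> s = 7) and ((not (2*s <= -4 <-> 3*s <= -11)) -> 2*s = -3)


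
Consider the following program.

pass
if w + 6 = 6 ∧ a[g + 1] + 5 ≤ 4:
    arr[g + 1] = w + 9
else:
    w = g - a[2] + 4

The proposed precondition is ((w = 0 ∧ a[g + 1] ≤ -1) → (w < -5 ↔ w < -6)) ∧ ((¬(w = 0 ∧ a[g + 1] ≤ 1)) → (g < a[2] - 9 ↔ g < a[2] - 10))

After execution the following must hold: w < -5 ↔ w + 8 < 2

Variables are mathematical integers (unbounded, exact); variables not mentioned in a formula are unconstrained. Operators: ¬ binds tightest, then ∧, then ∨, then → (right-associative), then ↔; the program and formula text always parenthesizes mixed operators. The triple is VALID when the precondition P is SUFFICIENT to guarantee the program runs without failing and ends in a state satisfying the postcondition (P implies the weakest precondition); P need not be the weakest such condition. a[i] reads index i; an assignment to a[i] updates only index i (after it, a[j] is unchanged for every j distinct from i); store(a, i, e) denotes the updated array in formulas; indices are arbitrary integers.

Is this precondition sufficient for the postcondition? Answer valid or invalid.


Working backward. After the program, the postcondition w < -5 ↔ w + 8 < 2 must hold; in canonical form it is w < -5 ↔ w < -6.
Then branch requires w < -5 ↔ w < -6; else branch requires g < a[2] - 9 ↔ g < a[2] - 10.
Before the if: ((w = 0 ∧ a[g + 1] ≤ -1) → (w < -5 ↔ w < -6)) ∧ ((¬(w = 0 ∧ a[g + 1] ≤ -1)) → (g < a[2] - 9 ↔ g < a[2] - 10))
Before skip: ((w = 0 ∧ a[g + 1] ≤ -1) → (w < -5 ↔ w < -6)) ∧ ((¬(w = 0 ∧ a[g + 1] ≤ -1)) → (g < a[2] - 9 ↔ g < a[2] - 10))
The weakest precondition is ((w = 0 ∧ a[g + 1] ≤ -1) → (w < -5 ↔ w < -6)) ∧ ((¬(w = 0 ∧ a[g + 1] ≤ -1)) → (g < a[2] - 9 ↔ g < a[2] - 10)).
Check whether ((w = 0 ∧ a[g + 1] ≤ -1) → (w < -5 ↔ w < -6)) ∧ ((¬(w = 0 ∧ a[g + 1] ≤ 1)) → (g < a[2] - 9 ↔ g < a[2] - 10)) implies it.
Countermodel: at the initial state a = {[1] = 0, [2] = 10, elsewhere 0}, g = 0, w = 0, the precondition holds but the weakest precondition fails.
Answer: invalid


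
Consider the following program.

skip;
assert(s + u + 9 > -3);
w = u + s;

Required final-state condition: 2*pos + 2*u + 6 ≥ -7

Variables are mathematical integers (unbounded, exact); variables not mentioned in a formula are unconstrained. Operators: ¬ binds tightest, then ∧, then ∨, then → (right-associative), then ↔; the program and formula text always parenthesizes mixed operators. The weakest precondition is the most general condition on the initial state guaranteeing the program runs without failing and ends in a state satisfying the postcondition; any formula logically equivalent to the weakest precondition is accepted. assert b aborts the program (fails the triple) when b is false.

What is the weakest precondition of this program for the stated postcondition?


Working backward. After the program, the postcondition 2*pos + 2*u + 6 ≥ -7 must hold; in canonical form it is 2*pos + 2*u ≥ -13.
Before w := u + s: 2*pos + 2*u ≥ -13
Before assert s + u + 9 > -3: s + u > -12 ∧ 2*pos + 2*u ≥ -13
Before skip: s + u > -12 ∧ 2*pos + 2*u ≥ -13
Answer: WP = s + u > -12 ∧ 2*pos + 2*u ≥ -13


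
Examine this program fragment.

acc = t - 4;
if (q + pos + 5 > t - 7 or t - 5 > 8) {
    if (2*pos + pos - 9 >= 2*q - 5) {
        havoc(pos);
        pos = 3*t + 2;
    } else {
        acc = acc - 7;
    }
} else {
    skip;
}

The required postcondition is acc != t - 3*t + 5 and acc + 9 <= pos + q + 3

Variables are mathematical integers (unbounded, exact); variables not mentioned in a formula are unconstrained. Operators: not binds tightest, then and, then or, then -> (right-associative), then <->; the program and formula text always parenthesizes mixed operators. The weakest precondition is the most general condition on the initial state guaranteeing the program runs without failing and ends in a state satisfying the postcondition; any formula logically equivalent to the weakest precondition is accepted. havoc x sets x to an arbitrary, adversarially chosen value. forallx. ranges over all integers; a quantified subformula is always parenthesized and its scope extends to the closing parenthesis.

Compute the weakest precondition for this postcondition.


Working backward. After the program, the postcondition acc != t - 3*t + 5 and acc + 9 <= pos + q + 3 must hold; in canonical form it is acc + 2*t != 5 and acc <= pos + q - 6.
Then branch requires (3*pos >= 2*q + 4 -> (acc + 2*t != 5 and acc <= q + 3*t - 4)) and ((not (3*pos >= 2*q + 4)) -> (acc + 2*t != 12 and acc <= pos + q + 1)); else branch requires acc + 2*t != 5 and acc <= pos + q - 6.
Before the if: ((pos + q > t - 12 or t > 13) -> ((3*pos >= 2*q + 4 -> (acc + 2*t != 5 and acc <= q + 3*t - 4)) and ((not (3*pos >= 2*q + 4)) -> (acc + 2*t != 12 and acc <= pos + q + 1)))) and ((not (pos + q > t - 12 or t > 13)) -> (acc + 2*t != 5 and acc <= pos + q - 6))
Before acc := t - 4: ((pos + q > t - 12 or t > 13) -> ((3*pos >= 2*q + 4 -> (3*t != 9 and q + 2*t >= 0)) and ((not (3*pos >= 2*q + 4)) -> (3*t != 16 and t <= pos + q + 5)))) and ((not (pos + q > t - 12 or t > 13)) -> (3*t != 9 and t <= pos + q - 2))
Answer: WP = ((pos + q > t - 12 or t > 13) -> ((3*pos >= 2*q + 4 -> (3*t != 9 and q + 2*t >= 0)) and ((not (3*pos >= 2*q + 4)) -> (3*t != 16 and t <= pos + q + 5)))) and ((not (pos + q > t - 12 or t > 13)) -> (3*t != 9 and t <= pos + q - 2))


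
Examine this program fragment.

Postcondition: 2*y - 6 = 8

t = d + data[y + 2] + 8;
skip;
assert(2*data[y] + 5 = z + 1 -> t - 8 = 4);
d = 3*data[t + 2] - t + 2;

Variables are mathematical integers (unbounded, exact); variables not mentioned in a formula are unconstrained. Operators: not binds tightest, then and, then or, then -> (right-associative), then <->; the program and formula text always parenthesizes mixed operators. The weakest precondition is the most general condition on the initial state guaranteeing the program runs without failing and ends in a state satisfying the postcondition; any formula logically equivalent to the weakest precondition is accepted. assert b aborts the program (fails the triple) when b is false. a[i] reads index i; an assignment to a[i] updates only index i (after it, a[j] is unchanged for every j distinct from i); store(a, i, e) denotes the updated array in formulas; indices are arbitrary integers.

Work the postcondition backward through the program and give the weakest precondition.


Working backward. After the program, the postcondition 2*y - 6 = 8 must hold; in canonical form it is 2*y = 14.
Before d := 3*data[t + 2] - t + 2: 2*y = 14
Before assert 2*data[y] + 5 = z + 1 -> t - 8 = 4: (2*data[y] = z - 4 -> t = 12) and 2*y = 14
Before skip: (2*data[y] = z - 4 -> t = 12) and 2*y = 14
Before t := d + data[y + 2] + 8: (2*data[y] = z - 4 -> data[y + 2] + d = 4) and 2*y = 14
Answer: WP = (2*data[y] = z - 4 -> data[y + 2] + d = 4) and 2*y = 14


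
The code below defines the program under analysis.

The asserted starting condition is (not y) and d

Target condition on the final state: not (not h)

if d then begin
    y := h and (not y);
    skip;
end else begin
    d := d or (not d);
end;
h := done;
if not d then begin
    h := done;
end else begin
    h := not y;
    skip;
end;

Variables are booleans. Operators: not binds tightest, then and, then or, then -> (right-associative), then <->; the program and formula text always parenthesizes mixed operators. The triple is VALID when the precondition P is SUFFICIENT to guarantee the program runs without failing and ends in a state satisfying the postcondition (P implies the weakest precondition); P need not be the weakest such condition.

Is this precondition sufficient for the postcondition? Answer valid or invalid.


Working backward. After the program, the postcondition not (not h) must hold; in canonical form it is h.
Then branch requires done; else branch requires not y.
Before the if: ((not d) -> done) and (d -> (not y))
Before h := done: ((not d) -> done) and (d -> (not y))
Then branch requires ((not d) -> done) and (d -> (not (h and (not y)))); else branch requires not y.
Before the if: (d -> (((not d) -> done) and (d -> (not (h and (not y)))))) and ((not d) -> (not y))
The weakest precondition is (d -> (((not d) -> done) and (d -> (not (h and (not y)))))) and ((not d) -> (not y)).
Check whether (not y) and d implies it.
Countermodel: at the initial state d = true, done = false, h = true, y = false, the precondition holds but the weakest precondition fails.
Answer: invalid


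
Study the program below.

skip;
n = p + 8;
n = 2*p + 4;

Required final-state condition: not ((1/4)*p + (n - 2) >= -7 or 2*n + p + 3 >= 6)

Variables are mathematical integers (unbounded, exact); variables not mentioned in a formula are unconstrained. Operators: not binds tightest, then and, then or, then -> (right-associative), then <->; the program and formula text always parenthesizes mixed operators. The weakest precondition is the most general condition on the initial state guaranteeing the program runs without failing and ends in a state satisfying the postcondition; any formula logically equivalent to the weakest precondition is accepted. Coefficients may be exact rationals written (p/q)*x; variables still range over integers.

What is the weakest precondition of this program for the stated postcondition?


Working backward. After the program, the postcondition not ((1/4)*p + (n - 2) >= -7 or 2*n + p + 3 >= 6) must hold; in canonical form it is not (n + (1/4)*p >= -5 or 2*n + p >= 3).
Before n := 2*p + 4: not ((9/4)*p >= -9 or 5*p >= -5)
Before n := p + 8: not ((9/4)*p >= -9 or 5*p >= -5)
Before skip: not ((9/4)*p >= -9 or 5*p >= -5)
Answer: WP = not ((9/4)*p >= -9 or 5*p >= -5)


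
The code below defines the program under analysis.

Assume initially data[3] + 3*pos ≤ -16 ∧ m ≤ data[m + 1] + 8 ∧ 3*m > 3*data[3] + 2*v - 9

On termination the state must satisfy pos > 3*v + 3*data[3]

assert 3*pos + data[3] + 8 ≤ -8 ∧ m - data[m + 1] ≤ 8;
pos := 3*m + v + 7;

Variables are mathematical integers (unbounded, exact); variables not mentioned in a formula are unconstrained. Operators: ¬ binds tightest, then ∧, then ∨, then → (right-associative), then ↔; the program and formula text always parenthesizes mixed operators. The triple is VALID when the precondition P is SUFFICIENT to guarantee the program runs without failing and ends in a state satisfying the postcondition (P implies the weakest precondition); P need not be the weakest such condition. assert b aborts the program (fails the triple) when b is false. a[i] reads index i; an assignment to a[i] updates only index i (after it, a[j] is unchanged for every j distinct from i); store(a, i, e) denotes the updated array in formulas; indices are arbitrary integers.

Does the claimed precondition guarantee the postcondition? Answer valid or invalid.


Working backward. After the program, the postcondition pos > 3*v + 3*data[3] must hold; in canonical form it is pos > 3*data[3] + 3*v.
Before pos := 3*m + v + 7: 3*m > 3*data[3] + 2*v - 7
Before assert 3*pos + data[3] + 8 ≤ -8 ∧ m - data[m + 1] ≤ 8: data[3] + 3*pos ≤ -16 ∧ m ≤ data[m + 1] + 8 ∧ 3*m > 3*data[3] + 2*v - 7
The weakest precondition is data[3] + 3*pos ≤ -16 ∧ m ≤ data[m + 1] + 8 ∧ 3*m > 3*data[3] + 2*v - 7.
Check whether data[3] + 3*pos ≤ -16 ∧ m ≤ data[m + 1] + 8 ∧ 3*m > 3*data[3] + 2*v - 9 implies it.
Countermodel: at the initial state data = {[1] = 0, [3] = -1, elsewhere -1}, m = 0, pos = -5, v = 5, the precondition holds but the weakest precondition fails.
Answer: invalid


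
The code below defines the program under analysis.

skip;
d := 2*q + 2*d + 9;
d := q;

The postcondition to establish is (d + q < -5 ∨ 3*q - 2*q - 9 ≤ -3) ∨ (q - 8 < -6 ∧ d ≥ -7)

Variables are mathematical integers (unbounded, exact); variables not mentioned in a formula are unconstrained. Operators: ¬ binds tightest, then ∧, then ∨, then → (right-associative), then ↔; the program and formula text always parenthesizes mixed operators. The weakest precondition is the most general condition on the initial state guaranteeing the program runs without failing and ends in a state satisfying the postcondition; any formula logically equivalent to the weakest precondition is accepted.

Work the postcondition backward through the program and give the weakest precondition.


Working backward. After the program, the postcondition (d + q < -5 ∨ 3*q - 2*q - 9 ≤ -3) ∨ (q - 8 < -6 ∧ d ≥ -7) must hold; in canonical form it is d + q < -5 ∨ q ≤ 6 ∨ (q < 2 ∧ d ≥ -7).
Before d := q: 2*q < -5 ∨ q ≤ 6 ∨ (q < 2 ∧ q ≥ -7)
Before d := 2*q + 2*d + 9: 2*q < -5 ∨ q ≤ 6 ∨ (q < 2 ∧ q ≥ -7)
Before skip: 2*q < -5 ∨ q ≤ 6 ∨ (q < 2 ∧ q ≥ -7)
Answer: WP = 2*q < -5 ∨ q ≤ 6 ∨ (q < 2 ∧ q ≥ -7)


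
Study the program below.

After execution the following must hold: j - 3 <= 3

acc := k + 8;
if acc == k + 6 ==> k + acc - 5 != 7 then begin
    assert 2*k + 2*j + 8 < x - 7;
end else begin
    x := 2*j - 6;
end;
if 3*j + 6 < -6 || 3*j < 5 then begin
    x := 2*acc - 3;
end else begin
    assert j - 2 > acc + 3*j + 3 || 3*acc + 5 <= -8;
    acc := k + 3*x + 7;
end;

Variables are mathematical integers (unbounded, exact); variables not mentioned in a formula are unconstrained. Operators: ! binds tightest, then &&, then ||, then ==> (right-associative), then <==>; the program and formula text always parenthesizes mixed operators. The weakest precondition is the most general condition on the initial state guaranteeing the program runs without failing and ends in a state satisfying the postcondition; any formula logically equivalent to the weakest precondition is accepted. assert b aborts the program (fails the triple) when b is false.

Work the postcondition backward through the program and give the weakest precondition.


Working backward. After the program, the postcondition j - 3 <= 3 must hold; in canonical form it is j <= 6.
Then branch requires j <= 6; else branch requires (acc + 2*j < -5 || 3*acc <= -13) && j <= 6.
Before the if: ((3*j < -12 || 3*j < 5) ==> j <= 6) && ((!(3*j < -12 || 3*j < 5)) ==> ((acc + 2*j < -5 || 3*acc <= -13) && j <= 6))
Then branch requires 2*j + 2*k < x - 15 && ((3*j < -12 || 3*j < 5) ==> j <= 6) && ((!(3*j < -12 || 3*j < 5)) ==> ((acc + 2*j < -5 || 3*acc <= -13) && j <= 6)); else branch requires ((3*j < -12 || 3*j < 5) ==> j <= 6) && ((!(3*j < -12 || 3*j < 5)) ==> ((acc + 2*j < -5 || 3*acc <= -13) && j <= 6)).
Before the if: ((acc == k + 6 ==> acc + k != 12) ==> (2*j + 2*k < x - 15 && ((3*j < -12 || 3*j < 5) ==> j <= 6) && ((!(3*j < -12 || 3*j < 5)) ==> ((acc + 2*j < -5 || 3*acc <= -13) && j <= 6)))) && ((!(acc == k + 6 ==> acc + k != 12)) ==> (((3*j < -12 || 3*j < 5) ==> j <= 6) && ((!(3*j < -12 || 3*j < 5)) ==> ((acc + 2*j < -5 || 3*acc <= -13) && j <= 6))))
Before acc := k + 8: 2*j + 2*k < x - 15 && ((3*j < -12 || 3*j < 5) ==> j <= 6) && ((!(3*j < -12 || 3*j < 5)) ==> ((2*j + k < -13 || 3*k <= -37) && j <= 6))
Answer: WP = 2*j + 2*k < x - 15 && ((3*j < -12 || 3*j < 5) ==> j <= 6) && ((!(3*j < -12 || 3*j < 5)) ==> ((2*j + k < -13 || 3*k <= -37) && j <= 6))


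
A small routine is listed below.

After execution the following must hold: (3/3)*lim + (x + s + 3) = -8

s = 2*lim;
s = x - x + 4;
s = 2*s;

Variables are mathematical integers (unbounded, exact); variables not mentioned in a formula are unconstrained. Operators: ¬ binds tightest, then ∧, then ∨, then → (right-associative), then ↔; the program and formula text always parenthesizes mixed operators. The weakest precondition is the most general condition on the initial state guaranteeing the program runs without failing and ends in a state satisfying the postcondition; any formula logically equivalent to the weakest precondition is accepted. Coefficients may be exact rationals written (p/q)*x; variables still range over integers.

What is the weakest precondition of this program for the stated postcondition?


Working backward. After the program, the postcondition (3/3)*lim + (x + s + 3) = -8 must hold; in canonical form it is lim + s + x = -11.
Before s := 2*s: lim + 2*s + x = -11
Before s := x - x + 4: lim + x = -19
Before s := 2*lim: lim + x = -19
Answer: WP = lim + x = -19


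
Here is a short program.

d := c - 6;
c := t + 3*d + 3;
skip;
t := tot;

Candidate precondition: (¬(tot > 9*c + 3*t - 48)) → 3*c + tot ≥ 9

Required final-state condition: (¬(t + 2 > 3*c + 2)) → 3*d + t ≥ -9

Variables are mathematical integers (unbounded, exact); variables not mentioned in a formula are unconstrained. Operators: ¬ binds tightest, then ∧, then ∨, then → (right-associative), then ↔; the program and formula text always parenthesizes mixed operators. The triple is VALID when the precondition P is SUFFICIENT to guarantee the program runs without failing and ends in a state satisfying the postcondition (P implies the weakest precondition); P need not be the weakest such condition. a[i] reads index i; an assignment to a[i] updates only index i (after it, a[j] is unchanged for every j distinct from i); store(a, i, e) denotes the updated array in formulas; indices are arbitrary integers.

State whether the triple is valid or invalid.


Working backward. After the program, the postcondition (¬(t + 2 > 3*c + 2)) → 3*d + t ≥ -9 must hold; in canonical form it is (¬(t > 3*c)) → 3*d + t ≥ -9.
Before t := tot: (¬(tot > 3*c)) → 3*d + tot ≥ -9
Before skip: (¬(tot > 3*c)) → 3*d + tot ≥ -9
Before c := t + 3*d + 3: (¬(tot > 9*d + 3*t + 9)) → 3*d + tot ≥ -9
Before d := c - 6: (¬(tot > 9*c + 3*t - 45)) → 3*c + tot ≥ 9
The weakest precondition is (¬(tot > 9*c + 3*t - 45)) → 3*c + tot ≥ 9.
Check whether (¬(tot > 9*c + 3*t - 48)) → 3*c + tot ≥ 9 implies it.
Countermodel: at the initial state c = 0, t = 15, tot = 0, the precondition holds but the weakest precondition fails.
Answer: invalid


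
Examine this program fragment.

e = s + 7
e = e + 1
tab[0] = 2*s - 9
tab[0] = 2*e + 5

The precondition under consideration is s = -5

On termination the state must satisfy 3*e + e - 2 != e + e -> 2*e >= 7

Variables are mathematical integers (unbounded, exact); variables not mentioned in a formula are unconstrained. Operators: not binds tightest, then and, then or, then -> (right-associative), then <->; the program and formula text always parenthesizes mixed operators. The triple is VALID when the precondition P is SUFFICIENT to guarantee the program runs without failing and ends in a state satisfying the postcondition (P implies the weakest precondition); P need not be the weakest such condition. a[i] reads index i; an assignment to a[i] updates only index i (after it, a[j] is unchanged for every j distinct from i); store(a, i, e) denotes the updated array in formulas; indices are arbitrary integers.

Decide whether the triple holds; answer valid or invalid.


Working backward. After the program, the postcondition 3*e + e - 2 != e + e -> 2*e >= 7 must hold; in canonical form it is 2*e != 2 -> 2*e >= 7.
Before tab[0] := 2*e + 5: 2*e != 2 -> 2*e >= 7
Before tab[0] := 2*s - 9: 2*e != 2 -> 2*e >= 7
Before e := e + 1: 2*e != 0 -> 2*e >= 5
Before e := s + 7: 2*s != -14 -> 2*s >= -9
The weakest precondition is 2*s != -14 -> 2*s >= -9.
Check whether s = -5 implies it.
Countermodel: at the initial state s = -5, the precondition holds but the weakest precondition fails.
Answer: invalid


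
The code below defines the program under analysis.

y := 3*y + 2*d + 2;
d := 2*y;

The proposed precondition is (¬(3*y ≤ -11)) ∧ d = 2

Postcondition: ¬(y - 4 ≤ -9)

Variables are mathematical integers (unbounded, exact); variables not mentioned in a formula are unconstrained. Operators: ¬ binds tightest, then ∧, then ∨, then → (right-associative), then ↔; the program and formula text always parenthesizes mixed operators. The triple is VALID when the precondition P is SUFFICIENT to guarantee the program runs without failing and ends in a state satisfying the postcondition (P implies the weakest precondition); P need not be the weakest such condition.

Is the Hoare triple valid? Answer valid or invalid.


Working backward. After the program, the postcondition ¬(y - 4 ≤ -9) must hold; in canonical form it is ¬(y ≤ -5).
Before d := 2*y: ¬(y ≤ -5)
Before y := 3*y + 2*d + 2: ¬(2*d + 3*y ≤ -7)
The weakest precondition is ¬(2*d + 3*y ≤ -7).
Check whether (¬(3*y ≤ -11)) ∧ d = 2 implies it.
Every state satisfying the precondition satisfies the weakest precondition: the implication holds.
Answer: valid


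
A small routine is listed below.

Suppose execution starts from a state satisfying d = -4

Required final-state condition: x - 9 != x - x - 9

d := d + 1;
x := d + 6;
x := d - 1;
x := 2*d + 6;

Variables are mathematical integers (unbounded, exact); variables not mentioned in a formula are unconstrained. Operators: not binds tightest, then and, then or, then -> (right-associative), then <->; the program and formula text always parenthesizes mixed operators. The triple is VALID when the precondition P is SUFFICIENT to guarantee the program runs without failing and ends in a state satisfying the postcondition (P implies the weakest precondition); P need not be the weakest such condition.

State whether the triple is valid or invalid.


Working backward. After the program, the postcondition x - 9 != x - x - 9 must hold; in canonical form it is x != 0.
Before x := 2*d + 6: 2*d != -6
Before x := d - 1: 2*d != -6
Before x := d + 6: 2*d != -6
Before d := d + 1: 2*d != -8
The weakest precondition is 2*d != -8.
Check whether d = -4 implies it.
Countermodel: at the initial state d = -4, the precondition holds but the weakest precondition fails.
Answer: invalid


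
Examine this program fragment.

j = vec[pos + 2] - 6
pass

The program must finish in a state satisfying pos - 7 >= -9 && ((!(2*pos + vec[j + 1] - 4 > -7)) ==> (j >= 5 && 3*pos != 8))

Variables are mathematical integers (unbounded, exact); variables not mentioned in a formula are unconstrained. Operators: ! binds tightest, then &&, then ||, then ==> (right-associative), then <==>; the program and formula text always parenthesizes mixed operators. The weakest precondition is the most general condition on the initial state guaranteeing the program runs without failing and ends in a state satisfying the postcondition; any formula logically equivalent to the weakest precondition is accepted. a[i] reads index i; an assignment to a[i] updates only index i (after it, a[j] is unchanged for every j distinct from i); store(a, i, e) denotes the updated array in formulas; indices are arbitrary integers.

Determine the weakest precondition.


Working backward. After the program, the postcondition pos - 7 >= -9 && ((!(2*pos + vec[j + 1] - 4 > -7)) ==> (j >= 5 && 3*pos != 8)) must hold; in canonical form it is pos >= -2 && ((!(vec[j + 1] + 2*pos > -3)) ==> (j >= 5 && 3*pos != 8)).
Before skip: pos >= -2 && ((!(vec[j + 1] + 2*pos > -3)) ==> (j >= 5 && 3*pos != 8))
Before j := vec[pos + 2] - 6: pos >= -2 && ((!(vec[vec[pos + 2] - 5] + 2*pos > -3)) ==> (vec[pos + 2] >= 11 && 3*pos != 8))
Answer: WP = pos >= -2 && ((!(vec[vec[pos + 2] - 5] + 2*pos > -3)) ==> (vec[pos + 2] >= 11 && 3*pos != 8))


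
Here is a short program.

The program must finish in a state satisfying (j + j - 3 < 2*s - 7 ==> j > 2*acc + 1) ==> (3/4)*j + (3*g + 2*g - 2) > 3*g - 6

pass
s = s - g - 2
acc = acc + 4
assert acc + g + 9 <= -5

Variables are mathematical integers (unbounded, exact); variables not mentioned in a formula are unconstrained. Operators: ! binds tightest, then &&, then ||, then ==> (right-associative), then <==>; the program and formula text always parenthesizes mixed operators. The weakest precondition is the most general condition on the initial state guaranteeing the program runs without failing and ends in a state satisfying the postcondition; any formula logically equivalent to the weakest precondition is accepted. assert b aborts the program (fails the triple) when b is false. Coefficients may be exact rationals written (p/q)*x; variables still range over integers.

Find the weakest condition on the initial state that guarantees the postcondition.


Working backward. After the program, the postcondition (j + j - 3 < 2*s - 7 ==> j > 2*acc + 1) ==> (3/4)*j + (3*g + 2*g - 2) > 3*g - 6 must hold; in canonical form it is (2*j < 2*s - 4 ==> j > 2*acc + 1) ==> 2*g + (3/4)*j > -4.
Before assert acc + g + 9 <= -5: acc + g <= -14 && ((2*j < 2*s - 4 ==> j > 2*acc + 1) ==> 2*g + (3/4)*j > -4)
Before acc := acc + 4: acc + g <= -18 && ((2*j < 2*s - 4 ==> j > 2*acc + 9) ==> 2*g + (3/4)*j > -4)
Before s := s - g - 2: acc + g <= -18 && ((2*g + 2*j < 2*s - 8 ==> j > 2*acc + 9) ==> 2*g + (3/4)*j > -4)
Before skip: acc + g <= -18 && ((2*g + 2*j < 2*s - 8 ==> j > 2*acc + 9) ==> 2*g + (3/4)*j > -4)
Answer: WP = acc + g <= -18 && ((2*g + 2*j < 2*s - 8 ==> j > 2*acc + 9) ==> 2*g + (3/4)*j > -4)


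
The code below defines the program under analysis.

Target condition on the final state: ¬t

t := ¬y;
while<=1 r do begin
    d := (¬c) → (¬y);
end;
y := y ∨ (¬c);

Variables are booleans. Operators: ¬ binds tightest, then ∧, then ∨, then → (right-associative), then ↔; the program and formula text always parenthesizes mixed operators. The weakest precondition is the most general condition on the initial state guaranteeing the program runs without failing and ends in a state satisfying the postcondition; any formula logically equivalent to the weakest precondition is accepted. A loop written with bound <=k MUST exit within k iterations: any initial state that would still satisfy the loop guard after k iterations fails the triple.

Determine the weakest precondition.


Working backward. After the program, ¬t must hold.
Before y := y ∨ (¬c): ¬t
Before the loop (bound <=1), unroll the exhaustion recursion (WP_0 = exit-now case; WP_j = one more guarded iteration, up to j = 1):
  WP_0: (¬r) ∧ (¬t)
  WP_1: (r → ((¬r) ∧ (¬t))) ∧ ((¬r) → (¬t))
So before the loop: (r → ((¬r) ∧ (¬t))) ∧ ((¬r) → (¬t))
Before t := ¬y: (r → ((¬r) ∧ y)) ∧ ((¬r) → y)
Answer: WP = (r → ((¬r) ∧ y)) ∧ ((¬r) → y)


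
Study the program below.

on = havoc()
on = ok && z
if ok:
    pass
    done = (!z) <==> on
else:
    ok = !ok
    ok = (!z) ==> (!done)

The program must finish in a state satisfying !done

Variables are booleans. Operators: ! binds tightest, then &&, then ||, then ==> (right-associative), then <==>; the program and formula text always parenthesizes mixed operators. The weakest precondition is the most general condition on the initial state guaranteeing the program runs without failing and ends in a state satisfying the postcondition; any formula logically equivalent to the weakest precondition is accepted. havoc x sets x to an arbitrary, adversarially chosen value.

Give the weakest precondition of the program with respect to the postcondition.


Working backward. After the program, !done must hold.
Then branch requires !((!z) <==> on); else branch requires !done.
Before the if: (ok ==> (!((!z) <==> on))) && ((!ok) ==> (!done))
Before on := ok && z: (ok ==> (!((!z) <==> (ok && z)))) && ((!ok) ==> (!done))
Before havoc on: (ok ==> (!((!z) <==> (ok && z)))) && ((!ok) ==> (!done))
Answer: WP = (ok ==> (!((!z) <==> (ok && z)))) && ((!ok) ==> (!done))


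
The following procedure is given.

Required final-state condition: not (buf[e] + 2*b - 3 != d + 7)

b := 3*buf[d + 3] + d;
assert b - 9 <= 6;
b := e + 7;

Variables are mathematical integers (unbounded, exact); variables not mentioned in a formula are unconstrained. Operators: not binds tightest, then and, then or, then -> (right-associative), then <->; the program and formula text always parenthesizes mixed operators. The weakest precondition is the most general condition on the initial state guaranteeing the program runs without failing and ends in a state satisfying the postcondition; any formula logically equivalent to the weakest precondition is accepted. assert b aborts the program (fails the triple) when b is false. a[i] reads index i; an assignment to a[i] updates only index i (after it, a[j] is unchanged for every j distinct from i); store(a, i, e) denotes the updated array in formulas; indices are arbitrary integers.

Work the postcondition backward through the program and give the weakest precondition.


Working backward. After the program, the postcondition not (buf[e] + 2*b - 3 != d + 7) must hold; in canonical form it is not (buf[e] + 2*b != d + 10).
Before b := e + 7: not (buf[e] + 2*e != d - 4)
Before assert b - 9 <= 6: b <= 15 and (not (buf[e] + 2*e != d - 4))
Before b := 3*buf[d + 3] + d: 3*buf[d + 3] + d <= 15 and (not (buf[e] + 2*e != d - 4))
Answer: WP = 3*buf[d + 3] + d <= 15 and (not (buf[e] + 2*e != d - 4))
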